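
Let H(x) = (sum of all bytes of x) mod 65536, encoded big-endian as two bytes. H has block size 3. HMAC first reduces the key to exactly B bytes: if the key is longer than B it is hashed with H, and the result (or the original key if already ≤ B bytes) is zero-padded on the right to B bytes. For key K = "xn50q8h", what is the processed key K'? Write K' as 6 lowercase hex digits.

025c00

|K| = 7 > B = 3, so first hash the key.
H(K): sum = 120+110+53+48+113+56+104 = 604 → 02 5c.
Zero-pad H(K) = 02 5c to 3 bytes: K' = 02 5c 00.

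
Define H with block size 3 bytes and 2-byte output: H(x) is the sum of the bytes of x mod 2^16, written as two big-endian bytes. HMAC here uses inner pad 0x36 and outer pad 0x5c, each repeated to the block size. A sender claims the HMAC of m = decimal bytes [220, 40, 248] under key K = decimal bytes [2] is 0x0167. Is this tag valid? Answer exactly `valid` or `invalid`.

invalid

Key decimal bytes [2] = 02 is 1 byte ≤ B = 3; zero-pad to 3 bytes: K' = 02 00 00.
K' ⊕ ipad = 34 36 36; K' ⊕ opad = 5e 5c 5c.
Inner hash: sum = 52+54+54+220+40+248 = 668 → 02 9c.
Outer hash (recomputed tag): sum = 94+92+92+2+156 = 436 → 01 b4.
Recomputed tag = 01b4; claimed = 0167 → mismatch.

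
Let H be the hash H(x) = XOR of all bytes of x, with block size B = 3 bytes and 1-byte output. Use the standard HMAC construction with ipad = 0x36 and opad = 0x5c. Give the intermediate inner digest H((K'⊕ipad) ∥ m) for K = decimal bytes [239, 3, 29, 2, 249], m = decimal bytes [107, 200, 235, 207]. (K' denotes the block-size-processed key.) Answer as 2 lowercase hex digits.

bb

Key decimal bytes [239, 3, 29, 2, 249] = ef 03 1d 02 f9 is 5 bytes > B = 3, so hash it first: H(key) = 0a, then zero-pad to 3 bytes: K' = 0a 00 00.
K' ⊕ ipad = 3c 36 36.
Inner input = 3c 36 36 ∥ 6b c8 eb cf.
Inner hash: XOR 3c⊕36⊕36⊕6b⊕c8⊕eb⊕cf = bb.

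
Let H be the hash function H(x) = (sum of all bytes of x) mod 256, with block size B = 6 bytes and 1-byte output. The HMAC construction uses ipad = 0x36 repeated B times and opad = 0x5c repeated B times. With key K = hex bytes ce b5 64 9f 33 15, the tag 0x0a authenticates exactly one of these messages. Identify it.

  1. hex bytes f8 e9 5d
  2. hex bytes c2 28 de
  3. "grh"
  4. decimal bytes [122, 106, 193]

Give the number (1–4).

Key hex bytes ce b5 64 9f 33 15 is exactly B = 6 bytes: K' = ce b5 64 9f 33 15.
K' ⊕ ipad = f8 83 52 a9 05 23; K' ⊕ opad = 92 e9 38 c3 6f 49.
m1: inner = H(f8 83 52 a9 05 23 f8 e9 5d) = dc; tag = H(92 e9 38 c3 6f 49 dc) = 0a ← matches
m2: inner = H(f8 83 52 a9 05 23 c2 28 de) = 66; tag = H(92 e9 38 c3 6f 49 66) = 94
m3: inner = H(f8 83 52 a9 05 23 67 72 68) = df; tag = H(92 e9 38 c3 6f 49 df) = 0d
m4: inner = H(f8 83 52 a9 05 23 7a 6a c1) = 43; tag = H(92 e9 38 c3 6f 49 43) = 71

1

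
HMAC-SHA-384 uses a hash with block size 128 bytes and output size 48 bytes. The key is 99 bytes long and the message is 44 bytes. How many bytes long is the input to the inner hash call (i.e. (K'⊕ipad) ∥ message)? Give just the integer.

172

Key is 99 ≤ 128 bytes, zero-padded: |K'| = 128.
Inner input = (K'⊕ipad) ∥ m → 128 + 44 = 172 bytes.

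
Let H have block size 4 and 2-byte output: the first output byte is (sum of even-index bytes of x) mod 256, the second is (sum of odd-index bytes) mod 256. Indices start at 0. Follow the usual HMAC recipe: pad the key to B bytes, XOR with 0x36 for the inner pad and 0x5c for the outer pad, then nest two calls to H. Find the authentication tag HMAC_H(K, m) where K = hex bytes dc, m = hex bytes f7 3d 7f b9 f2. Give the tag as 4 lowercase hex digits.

641a

Key hex bytes dc is 1 byte ≤ B = 4; zero-pad to 4 bytes: K' = dc 00 00 00.
K' ⊕ ipad = ea 36 36 36.  K' ⊕ opad = 80 5c 5c 5c.
Inner input = (K'⊕ipad) ∥ m = ea 36 36 36 ∥ f7 3d 7f b9 f2.
Inner hash: even-index sum = 904 mod 256 = 136; odd-index sum = 354 mod 256 = 98 → 88 62.
Outer input = (K'⊕opad) ∥ inner = 80 5c 5c 5c ∥ 88 62.
Outer hash (tag): even-index sum = 356 mod 256 = 100; odd-index sum = 282 mod 256 = 26 → 64 1a.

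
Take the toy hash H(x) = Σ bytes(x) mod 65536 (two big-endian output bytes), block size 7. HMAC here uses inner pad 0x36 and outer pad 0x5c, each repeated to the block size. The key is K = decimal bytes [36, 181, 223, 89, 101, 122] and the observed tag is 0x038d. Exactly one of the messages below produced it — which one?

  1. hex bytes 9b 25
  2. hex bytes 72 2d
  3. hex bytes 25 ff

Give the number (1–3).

Key decimal bytes [36, 181, 223, 89, 101, 122] = 24 b5 df 59 65 7a is 6 bytes ≤ B = 7; zero-pad to 7 bytes: K' = 24 b5 df 59 65 7a 00.
K' ⊕ ipad = 12 83 e9 6f 53 4c 36; K' ⊕ opad = 78 e9 83 05 39 26 5c.
m1: inner = H(12 83 e9 6f 53 4c 36 9b 25) = 03 82; tag = H(78 e9 83 05 39 26 5c 03 82) = 0329
m2: inner = H(12 83 e9 6f 53 4c 36 72 2d) = 03 61; tag = H(78 e9 83 05 39 26 5c 03 61) = 0308
m3: inner = H(12 83 e9 6f 53 4c 36 25 ff) = 03 e6; tag = H(78 e9 83 05 39 26 5c 03 e6) = 038d ← matches

3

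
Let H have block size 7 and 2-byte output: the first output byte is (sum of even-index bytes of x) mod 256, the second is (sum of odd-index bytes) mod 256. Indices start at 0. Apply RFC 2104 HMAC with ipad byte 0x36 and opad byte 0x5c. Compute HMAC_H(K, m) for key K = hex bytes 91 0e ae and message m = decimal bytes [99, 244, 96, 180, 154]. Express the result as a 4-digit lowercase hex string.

785d

Key hex bytes 91 0e ae is 3 bytes ≤ B = 7; zero-pad to 7 bytes: K' = 91 0e ae 00 00 00 00.
K' ⊕ ipad = a7 38 98 36 36 36 36.  K' ⊕ opad = cd 52 f2 5c 5c 5c 5c.
Inner input = (K'⊕ipad) ∥ m = a7 38 98 36 36 36 36 ∥ 63 f4 60 b4 9a.
Inner hash: even-index sum = 851 mod 256 = 83; odd-index sum = 513 mod 256 = 1 → 53 01.
Outer input = (K'⊕opad) ∥ inner = cd 52 f2 5c 5c 5c 5c ∥ 53 01.
Outer hash (tag): even-index sum = 632 mod 256 = 120; odd-index sum = 349 mod 256 = 93 → 78 5d.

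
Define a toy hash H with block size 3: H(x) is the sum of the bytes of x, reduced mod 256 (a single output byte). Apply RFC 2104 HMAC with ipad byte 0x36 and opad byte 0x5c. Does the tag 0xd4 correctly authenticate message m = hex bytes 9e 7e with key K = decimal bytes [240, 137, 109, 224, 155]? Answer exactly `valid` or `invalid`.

Key decimal bytes [240, 137, 109, 224, 155] = f0 89 6d e0 9b is 5 bytes > B = 3, so hash it first: H(key) = 61, then zero-pad to 3 bytes: K' = 61 00 00.
K' ⊕ ipad = 57 36 36; K' ⊕ opad = 3d 5c 5c.
Inner hash: sum = 87+54+54+158+126 = 479; mod 256 = 223 → df.
Outer hash (recomputed tag): sum = 61+92+92+223 = 468; mod 256 = 212 → d4.
Recomputed tag = d4; claimed = d4 → match.

valid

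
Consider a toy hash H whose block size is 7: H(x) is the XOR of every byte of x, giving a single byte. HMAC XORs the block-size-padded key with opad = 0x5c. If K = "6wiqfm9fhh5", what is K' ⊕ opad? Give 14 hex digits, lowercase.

645c5c5c5c5c5c

Key "6wiqfm9fhh5" = 36 77 69 71 66 6d 39 66 68 68 35 is 11 bytes > B = 7, so hash it first: H(key) = 38, then zero-pad to 7 bytes: K' = 38 00 00 00 00 00 00.
XOR each byte with 0x5c: 38⊕5c=64, 00⊕5c=5c, 00⊕5c=5c, 00⊕5c=5c, 00⊕5c=5c, 00⊕5c=5c, 00⊕5c=5c.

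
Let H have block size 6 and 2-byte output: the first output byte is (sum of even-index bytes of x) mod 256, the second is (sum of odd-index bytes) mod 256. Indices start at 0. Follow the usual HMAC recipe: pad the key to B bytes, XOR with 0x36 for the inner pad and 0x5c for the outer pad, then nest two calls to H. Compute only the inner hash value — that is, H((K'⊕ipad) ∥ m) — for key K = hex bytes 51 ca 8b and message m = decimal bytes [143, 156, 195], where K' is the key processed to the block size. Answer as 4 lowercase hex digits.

ac04

Key hex bytes 51 ca 8b is 3 bytes ≤ B = 6; zero-pad to 6 bytes: K' = 51 ca 8b 00 00 00.
K' ⊕ ipad = 67 fc bd 36 36 36.
Inner input = 67 fc bd 36 36 36 ∥ 8f 9c c3.
Inner hash: even-index sum = 684 mod 256 = 172; odd-index sum = 516 mod 256 = 4 → ac 04.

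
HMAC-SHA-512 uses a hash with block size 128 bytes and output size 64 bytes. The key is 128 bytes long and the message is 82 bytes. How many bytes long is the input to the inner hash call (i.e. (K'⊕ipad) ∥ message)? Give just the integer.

Key is 128 ≤ 128 bytes, zero-padded: |K'| = 128.
Inner input = (K'⊕ipad) ∥ m → 128 + 82 = 210 bytes.

210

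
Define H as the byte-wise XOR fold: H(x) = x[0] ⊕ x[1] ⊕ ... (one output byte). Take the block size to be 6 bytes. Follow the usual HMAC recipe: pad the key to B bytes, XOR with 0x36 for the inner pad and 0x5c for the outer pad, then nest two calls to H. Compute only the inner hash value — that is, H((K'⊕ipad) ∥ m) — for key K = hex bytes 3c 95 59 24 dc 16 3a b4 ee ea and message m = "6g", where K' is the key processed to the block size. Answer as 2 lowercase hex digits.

Key hex bytes 3c 95 59 24 dc 16 3a b4 ee ea is 10 bytes > B = 6, so hash it first: H(key) = 94, then zero-pad to 6 bytes: K' = 94 00 00 00 00 00.
K' ⊕ ipad = a2 36 36 36 36 36.
Inner input = a2 36 36 36 36 36 ∥ 36 67.
Inner hash: XOR a2⊕36⊕36⊕36⊕36⊕36⊕36⊕67 = c5.

c5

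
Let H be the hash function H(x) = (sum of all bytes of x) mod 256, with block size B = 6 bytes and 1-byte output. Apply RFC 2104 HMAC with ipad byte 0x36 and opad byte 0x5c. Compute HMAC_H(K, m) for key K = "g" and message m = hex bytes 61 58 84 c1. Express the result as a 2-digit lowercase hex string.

Key "g" = 67 is 1 byte ≤ B = 6; zero-pad to 6 bytes: K' = 67 00 00 00 00 00.
K' ⊕ ipad = 51 36 36 36 36 36.  K' ⊕ opad = 3b 5c 5c 5c 5c 5c.
Inner input = (K'⊕ipad) ∥ m = 51 36 36 36 36 36 ∥ 61 58 84 c1.
Inner hash: sum = 81+54+54+54+54+54+97+88+132+193 = 861; mod 256 = 93 → 5d.
Outer input = (K'⊕opad) ∥ inner = 3b 5c 5c 5c 5c 5c ∥ 5d.
Outer hash (tag): sum = 59+92+92+92+92+92+93 = 612; mod 256 = 100 → 64.

64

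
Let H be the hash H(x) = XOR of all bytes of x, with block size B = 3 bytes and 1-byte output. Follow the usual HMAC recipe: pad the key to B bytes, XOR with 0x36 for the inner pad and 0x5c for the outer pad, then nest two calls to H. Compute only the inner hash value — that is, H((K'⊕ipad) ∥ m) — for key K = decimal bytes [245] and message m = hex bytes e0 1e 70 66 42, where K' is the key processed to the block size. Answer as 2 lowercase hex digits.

Key decimal bytes [245] = f5 is 1 byte ≤ B = 3; zero-pad to 3 bytes: K' = f5 00 00.
K' ⊕ ipad = c3 36 36.
Inner input = c3 36 36 ∥ e0 1e 70 66 42.
Inner hash: XOR c3⊕36⊕36⊕e0⊕1e⊕70⊕66⊕42 = 69.

69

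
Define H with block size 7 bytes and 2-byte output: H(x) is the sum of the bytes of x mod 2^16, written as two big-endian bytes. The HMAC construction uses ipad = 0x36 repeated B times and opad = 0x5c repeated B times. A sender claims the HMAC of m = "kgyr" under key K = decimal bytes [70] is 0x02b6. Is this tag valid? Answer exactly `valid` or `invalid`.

Key decimal bytes [70] = 46 is 1 byte ≤ B = 7; zero-pad to 7 bytes: K' = 46 00 00 00 00 00 00.
K' ⊕ ipad = 70 36 36 36 36 36 36; K' ⊕ opad = 1a 5c 5c 5c 5c 5c 5c.
Inner hash: sum = 112+54+54+54+54+54+54+107+103+121+114 = 881 → 03 71.
Outer hash (recomputed tag): sum = 26+92+92+92+92+92+92+3+113 = 694 → 02 b6.
Recomputed tag = 02b6; claimed = 02b6 → match.

valid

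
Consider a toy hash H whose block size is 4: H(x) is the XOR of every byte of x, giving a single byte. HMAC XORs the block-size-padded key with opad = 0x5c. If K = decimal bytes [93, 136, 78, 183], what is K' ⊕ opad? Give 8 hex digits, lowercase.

01d412eb

Key decimal bytes [93, 136, 78, 183] = 5d 88 4e b7 is exactly B = 4 bytes: K' = 5d 88 4e b7.
XOR each byte with 0x5c: 5d⊕5c=01, 88⊕5c=d4, 4e⊕5c=12, b7⊕5c=eb.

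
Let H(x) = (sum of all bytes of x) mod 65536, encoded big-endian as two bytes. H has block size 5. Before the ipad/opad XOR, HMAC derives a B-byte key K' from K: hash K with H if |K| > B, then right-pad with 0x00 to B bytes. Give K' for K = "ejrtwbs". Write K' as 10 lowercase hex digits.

|K| = 7 > B = 5, so first hash the key.
H(K): sum = 101+106+114+116+119+98+115 = 769 → 03 01.
Zero-pad H(K) = 03 01 to 5 bytes: K' = 03 01 00 00 00.

0301000000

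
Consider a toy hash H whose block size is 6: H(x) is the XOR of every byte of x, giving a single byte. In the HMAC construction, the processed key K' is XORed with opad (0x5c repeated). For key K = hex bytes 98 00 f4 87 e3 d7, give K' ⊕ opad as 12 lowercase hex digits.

c45ca8dbbf8b

Key hex bytes 98 00 f4 87 e3 d7 is exactly B = 6 bytes: K' = 98 00 f4 87 e3 d7.
XOR each byte with 0x5c: 98⊕5c=c4, 00⊕5c=5c, f4⊕5c=a8, 87⊕5c=db, e3⊕5c=bf, d7⊕5c=8b.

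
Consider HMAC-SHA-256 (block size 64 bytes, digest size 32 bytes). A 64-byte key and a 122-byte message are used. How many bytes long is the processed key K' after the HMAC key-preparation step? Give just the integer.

Key is 64 ≤ 64 bytes, zero-padded: |K'| = 64.

64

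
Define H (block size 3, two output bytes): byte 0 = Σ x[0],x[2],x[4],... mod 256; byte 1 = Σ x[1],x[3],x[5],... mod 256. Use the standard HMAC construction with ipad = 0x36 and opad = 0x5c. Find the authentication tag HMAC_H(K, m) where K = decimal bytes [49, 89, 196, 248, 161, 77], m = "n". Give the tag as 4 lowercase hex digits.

Key decimal bytes [49, 89, 196, 248, 161, 77] = 31 59 c4 f8 a1 4d is 6 bytes > B = 3, so hash it first: H(key) = 96 9e, then zero-pad to 3 bytes: K' = 96 9e 00.
K' ⊕ ipad = a0 a8 36.  K' ⊕ opad = ca c2 5c.
Inner input = (K'⊕ipad) ∥ m = a0 a8 36 ∥ 6e.
Inner hash: even-index sum = 214 mod 256 = 214; odd-index sum = 278 mod 256 = 22 → d6 16.
Outer input = (K'⊕opad) ∥ inner = ca c2 5c ∥ d6 16.
Outer hash (tag): even-index sum = 316 mod 256 = 60; odd-index sum = 408 mod 256 = 152 → 3c 98.

3c98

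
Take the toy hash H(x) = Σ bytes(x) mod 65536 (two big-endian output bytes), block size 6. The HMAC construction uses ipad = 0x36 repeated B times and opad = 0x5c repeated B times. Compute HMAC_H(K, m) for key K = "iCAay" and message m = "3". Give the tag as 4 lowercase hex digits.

Key "iCAay" = 69 43 41 61 79 is 5 bytes ≤ B = 6; zero-pad to 6 bytes: K' = 69 43 41 61 79 00.
K' ⊕ ipad = 5f 75 77 57 4f 36.  K' ⊕ opad = 35 1f 1d 3d 25 5c.
Inner input = (K'⊕ipad) ∥ m = 5f 75 77 57 4f 36 ∥ 33.
Inner hash: sum = 95+117+119+87+79+54+51 = 602 → 02 5a.
Outer input = (K'⊕opad) ∥ inner = 35 1f 1d 3d 25 5c ∥ 02 5a.
Outer hash (tag): sum = 53+31+29+61+37+92+2+90 = 395 → 01 8b.

018b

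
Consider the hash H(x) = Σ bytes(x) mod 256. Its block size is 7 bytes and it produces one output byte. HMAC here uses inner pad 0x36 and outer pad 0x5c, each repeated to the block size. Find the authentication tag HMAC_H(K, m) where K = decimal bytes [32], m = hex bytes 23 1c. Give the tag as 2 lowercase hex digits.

Key decimal bytes [32] = 20 is 1 byte ≤ B = 7; zero-pad to 7 bytes: K' = 20 00 00 00 00 00 00.
K' ⊕ ipad = 16 36 36 36 36 36 36.  K' ⊕ opad = 7c 5c 5c 5c 5c 5c 5c.
Inner input = (K'⊕ipad) ∥ m = 16 36 36 36 36 36 36 ∥ 23 1c.
Inner hash: sum = 22+54+54+54+54+54+54+35+28 = 409; mod 256 = 153 → 99.
Outer input = (K'⊕opad) ∥ inner = 7c 5c 5c 5c 5c 5c 5c ∥ 99.
Outer hash (tag): sum = 124+92+92+92+92+92+92+153 = 829; mod 256 = 61 → 3d.

3d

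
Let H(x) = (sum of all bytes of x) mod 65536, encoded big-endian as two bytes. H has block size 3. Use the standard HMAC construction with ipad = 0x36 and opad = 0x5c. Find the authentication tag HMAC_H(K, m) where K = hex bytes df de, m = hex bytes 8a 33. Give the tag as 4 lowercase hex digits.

Key hex bytes df de is 2 bytes ≤ B = 3; zero-pad to 3 bytes: K' = df de 00.
K' ⊕ ipad = e9 e8 36.  K' ⊕ opad = 83 82 5c.
Inner input = (K'⊕ipad) ∥ m = e9 e8 36 ∥ 8a 33.
Inner hash: sum = 233+232+54+138+51 = 708 → 02 c4.
Outer input = (K'⊕opad) ∥ inner = 83 82 5c ∥ 02 c4.
Outer hash (tag): sum = 131+130+92+2+196 = 551 → 02 27.

0227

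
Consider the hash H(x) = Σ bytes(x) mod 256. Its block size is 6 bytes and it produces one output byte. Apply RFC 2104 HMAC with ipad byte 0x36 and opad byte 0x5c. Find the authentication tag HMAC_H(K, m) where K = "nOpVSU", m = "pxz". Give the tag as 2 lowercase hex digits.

Key "nOpVSU" = 6e 4f 70 56 53 55 is exactly B = 6 bytes: K' = 6e 4f 70 56 53 55.
K' ⊕ ipad = 58 79 46 60 65 63.  K' ⊕ opad = 32 13 2c 0a 0f 09.
Inner input = (K'⊕ipad) ∥ m = 58 79 46 60 65 63 ∥ 70 78 7a.
Inner hash: sum = 88+121+70+96+101+99+112+120+122 = 929; mod 256 = 161 → a1.
Outer input = (K'⊕opad) ∥ inner = 32 13 2c 0a 0f 09 ∥ a1.
Outer hash (tag): sum = 50+19+44+10+15+9+161 = 308; mod 256 = 52 → 34.

34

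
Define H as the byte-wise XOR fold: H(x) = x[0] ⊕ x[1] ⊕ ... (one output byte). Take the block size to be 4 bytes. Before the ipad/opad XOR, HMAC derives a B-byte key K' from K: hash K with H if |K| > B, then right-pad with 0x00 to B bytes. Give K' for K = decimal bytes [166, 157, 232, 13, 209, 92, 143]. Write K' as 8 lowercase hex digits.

|K| = 7 > B = 4, so first hash the key.
H(K): XOR a6⊕9d⊕e8⊕0d⊕d1⊕5c⊕8f = dc.
Zero-pad H(K) = dc to 4 bytes: K' = dc 00 00 00.

dc000000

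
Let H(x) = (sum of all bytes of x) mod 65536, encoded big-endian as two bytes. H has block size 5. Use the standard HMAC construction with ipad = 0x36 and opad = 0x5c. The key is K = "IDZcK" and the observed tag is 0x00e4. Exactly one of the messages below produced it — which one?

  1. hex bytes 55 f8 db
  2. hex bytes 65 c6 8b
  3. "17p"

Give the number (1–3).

1

Key "IDZcK" = 49 44 5a 63 4b is exactly B = 5 bytes: K' = 49 44 5a 63 4b.
K' ⊕ ipad = 7f 72 6c 55 7d; K' ⊕ opad = 15 18 06 3f 17.
m1: inner = H(7f 72 6c 55 7d 55 f8 db) = 04 57; tag = H(15 18 06 3f 17 04 57) = 00e4 ← matches
m2: inner = H(7f 72 6c 55 7d 65 c6 8b) = 03 e5; tag = H(15 18 06 3f 17 03 e5) = 0171
m3: inner = H(7f 72 6c 55 7d 31 37 70) = 03 07; tag = H(15 18 06 3f 17 03 07) = 0093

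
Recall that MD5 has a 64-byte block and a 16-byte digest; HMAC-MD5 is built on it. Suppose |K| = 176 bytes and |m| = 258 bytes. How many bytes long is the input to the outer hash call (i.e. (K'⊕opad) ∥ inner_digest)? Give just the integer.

Key is 176 > 64 bytes, so it is hashed to 16 bytes then zero-padded to 64: |K'| = 64.
Outer input = (K'⊕opad) ∥ H(inner) → 64 + 16 = 80 bytes.

80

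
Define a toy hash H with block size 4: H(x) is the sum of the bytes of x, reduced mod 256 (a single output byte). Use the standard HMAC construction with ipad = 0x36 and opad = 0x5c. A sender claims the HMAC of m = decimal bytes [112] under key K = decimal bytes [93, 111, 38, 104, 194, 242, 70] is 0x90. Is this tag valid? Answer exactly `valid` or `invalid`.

Key decimal bytes [93, 111, 38, 104, 194, 242, 70] = 5d 6f 26 68 c2 f2 46 is 7 bytes > B = 4, so hash it first: H(key) = 54, then zero-pad to 4 bytes: K' = 54 00 00 00.
K' ⊕ ipad = 62 36 36 36; K' ⊕ opad = 08 5c 5c 5c.
Inner hash: sum = 98+54+54+54+112 = 372; mod 256 = 116 → 74.
Outer hash (recomputed tag): sum = 8+92+92+92+116 = 400; mod 256 = 144 → 90.
Recomputed tag = 90; claimed = 90 → match.

valid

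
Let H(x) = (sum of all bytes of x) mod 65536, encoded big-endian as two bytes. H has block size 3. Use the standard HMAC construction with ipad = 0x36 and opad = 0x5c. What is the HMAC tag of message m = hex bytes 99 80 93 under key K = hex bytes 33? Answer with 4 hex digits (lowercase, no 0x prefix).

0146

Key hex bytes 33 is 1 byte ≤ B = 3; zero-pad to 3 bytes: K' = 33 00 00.
K' ⊕ ipad = 05 36 36.  K' ⊕ opad = 6f 5c 5c.
Inner input = (K'⊕ipad) ∥ m = 05 36 36 ∥ 99 80 93.
Inner hash: sum = 5+54+54+153+128+147 = 541 → 02 1d.
Outer input = (K'⊕opad) ∥ inner = 6f 5c 5c ∥ 02 1d.
Outer hash (tag): sum = 111+92+92+2+29 = 326 → 01 46.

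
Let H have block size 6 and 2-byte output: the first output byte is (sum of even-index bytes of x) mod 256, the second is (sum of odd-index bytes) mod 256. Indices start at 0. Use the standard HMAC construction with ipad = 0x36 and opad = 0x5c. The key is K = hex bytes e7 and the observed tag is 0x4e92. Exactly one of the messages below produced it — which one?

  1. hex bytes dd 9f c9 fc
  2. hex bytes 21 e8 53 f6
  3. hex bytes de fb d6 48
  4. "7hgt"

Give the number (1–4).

4

Key hex bytes e7 is 1 byte ≤ B = 6; zero-pad to 6 bytes: K' = e7 00 00 00 00 00.
K' ⊕ ipad = d1 36 36 36 36 36; K' ⊕ opad = bb 5c 5c 5c 5c 5c.
m1: inner = H(d1 36 36 36 36 36 dd 9f c9 fc) = e3 3d; tag = H(bb 5c 5c 5c 5c 5c e3 3d) = 5651
m2: inner = H(d1 36 36 36 36 36 21 e8 53 f6) = b1 80; tag = H(bb 5c 5c 5c 5c 5c b1 80) = 2494
m3: inner = H(d1 36 36 36 36 36 de fb d6 48) = f1 e5; tag = H(bb 5c 5c 5c 5c 5c f1 e5) = 64f9
m4: inner = H(d1 36 36 36 36 36 37 68 67 74) = db 7e; tag = H(bb 5c 5c 5c 5c 5c db 7e) = 4e92 ← matches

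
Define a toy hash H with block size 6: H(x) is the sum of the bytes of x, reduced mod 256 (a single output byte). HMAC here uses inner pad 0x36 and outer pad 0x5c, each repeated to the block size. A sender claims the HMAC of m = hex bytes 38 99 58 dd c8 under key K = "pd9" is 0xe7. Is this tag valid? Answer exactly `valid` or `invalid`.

Key "pd9" = 70 64 39 is 3 bytes ≤ B = 6; zero-pad to 6 bytes: K' = 70 64 39 00 00 00.
K' ⊕ ipad = 46 52 0f 36 36 36; K' ⊕ opad = 2c 38 65 5c 5c 5c.
Inner hash: sum = 70+82+15+54+54+54+56+153+88+221+200 = 1047; mod 256 = 23 → 17.
Outer hash (recomputed tag): sum = 44+56+101+92+92+92+23 = 500; mod 256 = 244 → f4.
Recomputed tag = f4; claimed = e7 → mismatch.

invalid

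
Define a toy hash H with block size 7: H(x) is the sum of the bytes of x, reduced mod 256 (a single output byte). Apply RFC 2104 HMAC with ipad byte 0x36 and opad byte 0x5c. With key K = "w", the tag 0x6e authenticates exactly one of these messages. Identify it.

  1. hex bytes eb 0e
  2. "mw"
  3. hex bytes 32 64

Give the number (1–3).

Key "w" = 77 is 1 byte ≤ B = 7; zero-pad to 7 bytes: K' = 77 00 00 00 00 00 00.
K' ⊕ ipad = 41 36 36 36 36 36 36; K' ⊕ opad = 2b 5c 5c 5c 5c 5c 5c.
m1: inner = H(41 36 36 36 36 36 36 eb 0e) = 7e; tag = H(2b 5c 5c 5c 5c 5c 5c 7e) = d1
m2: inner = H(41 36 36 36 36 36 36 6d 77) = 69; tag = H(2b 5c 5c 5c 5c 5c 5c 69) = bc
m3: inner = H(41 36 36 36 36 36 36 32 64) = 1b; tag = H(2b 5c 5c 5c 5c 5c 5c 1b) = 6e ← matches

3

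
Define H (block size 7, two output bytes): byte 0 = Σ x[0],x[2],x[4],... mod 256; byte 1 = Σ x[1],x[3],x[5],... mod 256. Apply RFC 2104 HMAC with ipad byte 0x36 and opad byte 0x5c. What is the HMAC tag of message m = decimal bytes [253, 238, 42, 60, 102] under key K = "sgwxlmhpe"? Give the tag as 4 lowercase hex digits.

1679

Key "sgwxlmhpe" = 73 67 77 78 6c 6d 68 70 65 is 9 bytes > B = 7, so hash it first: H(key) = 23 bc, then zero-pad to 7 bytes: K' = 23 bc 00 00 00 00 00.
K' ⊕ ipad = 15 8a 36 36 36 36 36.  K' ⊕ opad = 7f e0 5c 5c 5c 5c 5c.
Inner input = (K'⊕ipad) ∥ m = 15 8a 36 36 36 36 36 ∥ fd ee 2a 3c 66.
Inner hash: even-index sum = 481 mod 256 = 225; odd-index sum = 643 mod 256 = 131 → e1 83.
Outer input = (K'⊕opad) ∥ inner = 7f e0 5c 5c 5c 5c 5c ∥ e1 83.
Outer hash (tag): even-index sum = 534 mod 256 = 22; odd-index sum = 633 mod 256 = 121 → 16 79.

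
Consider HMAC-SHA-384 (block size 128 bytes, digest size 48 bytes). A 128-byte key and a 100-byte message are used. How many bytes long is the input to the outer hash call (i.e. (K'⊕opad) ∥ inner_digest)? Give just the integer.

Key is 128 ≤ 128 bytes, zero-padded: |K'| = 128.
Outer input = (K'⊕opad) ∥ H(inner) → 128 + 48 = 176 bytes.

176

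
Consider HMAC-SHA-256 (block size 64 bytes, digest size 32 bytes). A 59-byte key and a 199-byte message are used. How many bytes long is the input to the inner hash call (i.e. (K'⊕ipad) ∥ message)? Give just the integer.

Key is 59 ≤ 64 bytes, zero-padded: |K'| = 64.
Inner input = (K'⊕ipad) ∥ m → 64 + 199 = 263 bytes.

263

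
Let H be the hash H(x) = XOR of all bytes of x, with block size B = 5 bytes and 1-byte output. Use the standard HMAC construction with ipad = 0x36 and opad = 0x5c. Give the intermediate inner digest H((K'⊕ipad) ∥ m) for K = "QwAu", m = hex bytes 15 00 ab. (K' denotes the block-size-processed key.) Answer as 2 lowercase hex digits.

Key "QwAu" = 51 77 41 75 is 4 bytes ≤ B = 5; zero-pad to 5 bytes: K' = 51 77 41 75 00.
K' ⊕ ipad = 67 41 77 43 36.
Inner input = 67 41 77 43 36 ∥ 15 00 ab.
Inner hash: XOR 67⊕41⊕77⊕43⊕36⊕15⊕00⊕ab = 9a.

9a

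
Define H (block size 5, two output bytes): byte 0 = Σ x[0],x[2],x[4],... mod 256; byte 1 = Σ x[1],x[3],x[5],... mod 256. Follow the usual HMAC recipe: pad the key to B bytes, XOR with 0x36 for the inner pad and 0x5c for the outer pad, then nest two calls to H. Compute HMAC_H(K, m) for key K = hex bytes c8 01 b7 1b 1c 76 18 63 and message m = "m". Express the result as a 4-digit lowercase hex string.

0df6

Key hex bytes c8 01 b7 1b 1c 76 18 63 is 8 bytes > B = 5, so hash it first: H(key) = b3 f5, then zero-pad to 5 bytes: K' = b3 f5 00 00 00.
K' ⊕ ipad = 85 c3 36 36 36.  K' ⊕ opad = ef a9 5c 5c 5c.
Inner input = (K'⊕ipad) ∥ m = 85 c3 36 36 36 ∥ 6d.
Inner hash: even-index sum = 241 mod 256 = 241; odd-index sum = 358 mod 256 = 102 → f1 66.
Outer input = (K'⊕opad) ∥ inner = ef a9 5c 5c 5c ∥ f1 66.
Outer hash (tag): even-index sum = 525 mod 256 = 13; odd-index sum = 502 mod 256 = 246 → 0d f6.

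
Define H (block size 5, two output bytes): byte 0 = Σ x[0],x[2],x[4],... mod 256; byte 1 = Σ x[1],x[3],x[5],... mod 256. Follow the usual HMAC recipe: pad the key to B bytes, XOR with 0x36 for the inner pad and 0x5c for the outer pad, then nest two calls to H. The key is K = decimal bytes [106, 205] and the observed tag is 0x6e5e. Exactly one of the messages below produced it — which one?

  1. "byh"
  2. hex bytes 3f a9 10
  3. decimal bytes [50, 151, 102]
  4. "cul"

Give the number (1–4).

2

Key decimal bytes [106, 205] = 6a cd is 2 bytes ≤ B = 5; zero-pad to 5 bytes: K' = 6a cd 00 00 00.
K' ⊕ ipad = 5c fb 36 36 36; K' ⊕ opad = 36 91 5c 5c 5c.
m1: inner = H(5c fb 36 36 36 62 79 68) = 41 fb; tag = H(36 91 5c 5c 5c 41 fb) = e92e
m2: inner = H(5c fb 36 36 36 3f a9 10) = 71 80; tag = H(36 91 5c 5c 5c 71 80) = 6e5e ← matches
m3: inner = H(5c fb 36 36 36 32 97 66) = 5f c9; tag = H(36 91 5c 5c 5c 5f c9) = b74c
m4: inner = H(5c fb 36 36 36 63 75 6c) = 3d 00; tag = H(36 91 5c 5c 5c 3d 00) = ee2a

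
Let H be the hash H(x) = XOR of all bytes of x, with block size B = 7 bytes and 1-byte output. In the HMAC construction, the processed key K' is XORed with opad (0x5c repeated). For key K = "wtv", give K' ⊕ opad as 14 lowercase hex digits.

Key "wtv" = 77 74 76 is 3 bytes ≤ B = 7; zero-pad to 7 bytes: K' = 77 74 76 00 00 00 00.
XOR each byte with 0x5c: 77⊕5c=2b, 74⊕5c=28, 76⊕5c=2a, 00⊕5c=5c, 00⊕5c=5c, 00⊕5c=5c, 00⊕5c=5c.

2b282a5c5c5c5c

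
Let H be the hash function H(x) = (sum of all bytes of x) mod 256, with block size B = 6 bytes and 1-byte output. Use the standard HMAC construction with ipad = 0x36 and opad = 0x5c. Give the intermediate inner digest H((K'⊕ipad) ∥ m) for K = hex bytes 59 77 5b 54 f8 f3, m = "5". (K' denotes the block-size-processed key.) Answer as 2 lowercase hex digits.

47

Key hex bytes 59 77 5b 54 f8 f3 is exactly B = 6 bytes: K' = 59 77 5b 54 f8 f3.
K' ⊕ ipad = 6f 41 6d 62 ce c5.
Inner input = 6f 41 6d 62 ce c5 ∥ 35.
Inner hash: sum = 111+65+109+98+206+197+53 = 839; mod 256 = 71 → 47.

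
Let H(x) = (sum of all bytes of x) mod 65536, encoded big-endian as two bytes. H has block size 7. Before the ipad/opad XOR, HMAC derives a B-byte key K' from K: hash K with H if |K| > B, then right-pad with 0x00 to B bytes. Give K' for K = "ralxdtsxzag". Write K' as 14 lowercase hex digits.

04bc0000000000

|K| = 11 > B = 7, so first hash the key.
H(K): sum = 114+97+108+120+100+116+115+120+122+97+103 = 1212 → 04 bc.
Zero-pad H(K) = 04 bc to 7 bytes: K' = 04 bc 00 00 00 00 00.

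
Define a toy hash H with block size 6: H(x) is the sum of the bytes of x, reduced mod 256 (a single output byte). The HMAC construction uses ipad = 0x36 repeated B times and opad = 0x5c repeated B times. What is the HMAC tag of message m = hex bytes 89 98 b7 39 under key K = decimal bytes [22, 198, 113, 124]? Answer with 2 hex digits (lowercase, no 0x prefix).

Key decimal bytes [22, 198, 113, 124] = 16 c6 71 7c is 4 bytes ≤ B = 6; zero-pad to 6 bytes: K' = 16 c6 71 7c 00 00.
K' ⊕ ipad = 20 f0 47 4a 36 36.  K' ⊕ opad = 4a 9a 2d 20 5c 5c.
Inner input = (K'⊕ipad) ∥ m = 20 f0 47 4a 36 36 ∥ 89 98 b7 39.
Inner hash: sum = 32+240+71+74+54+54+137+152+183+57 = 1054; mod 256 = 30 → 1e.
Outer input = (K'⊕opad) ∥ inner = 4a 9a 2d 20 5c 5c ∥ 1e.
Outer hash (tag): sum = 74+154+45+32+92+92+30 = 519; mod 256 = 7 → 07.

07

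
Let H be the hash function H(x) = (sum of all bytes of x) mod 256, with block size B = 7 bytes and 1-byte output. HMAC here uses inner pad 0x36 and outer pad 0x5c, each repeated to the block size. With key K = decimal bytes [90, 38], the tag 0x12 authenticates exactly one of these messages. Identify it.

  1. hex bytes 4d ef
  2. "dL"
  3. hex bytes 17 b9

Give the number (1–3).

Key decimal bytes [90, 38] = 5a 26 is 2 bytes ≤ B = 7; zero-pad to 7 bytes: K' = 5a 26 00 00 00 00 00.
K' ⊕ ipad = 6c 10 36 36 36 36 36; K' ⊕ opad = 06 7a 5c 5c 5c 5c 5c.
m1: inner = H(6c 10 36 36 36 36 36 4d ef) = c6; tag = H(06 7a 5c 5c 5c 5c 5c c6) = 12 ← matches
m2: inner = H(6c 10 36 36 36 36 36 64 4c) = 3a; tag = H(06 7a 5c 5c 5c 5c 5c 3a) = 86
m3: inner = H(6c 10 36 36 36 36 36 17 b9) = 5a; tag = H(06 7a 5c 5c 5c 5c 5c 5a) = a6

1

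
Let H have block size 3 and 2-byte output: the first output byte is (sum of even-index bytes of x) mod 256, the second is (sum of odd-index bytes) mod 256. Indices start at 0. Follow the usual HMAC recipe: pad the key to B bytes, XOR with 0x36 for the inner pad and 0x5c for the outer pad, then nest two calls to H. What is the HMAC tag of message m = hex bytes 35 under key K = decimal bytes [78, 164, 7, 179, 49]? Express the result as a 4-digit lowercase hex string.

ccf1

Key decimal bytes [78, 164, 7, 179, 49] = 4e a4 07 b3 31 is 5 bytes > B = 3, so hash it first: H(key) = 86 57, then zero-pad to 3 bytes: K' = 86 57 00.
K' ⊕ ipad = b0 61 36.  K' ⊕ opad = da 0b 5c.
Inner input = (K'⊕ipad) ∥ m = b0 61 36 ∥ 35.
Inner hash: even-index sum = 230 mod 256 = 230; odd-index sum = 150 mod 256 = 150 → e6 96.
Outer input = (K'⊕opad) ∥ inner = da 0b 5c ∥ e6 96.
Outer hash (tag): even-index sum = 460 mod 256 = 204; odd-index sum = 241 mod 256 = 241 → cc f1.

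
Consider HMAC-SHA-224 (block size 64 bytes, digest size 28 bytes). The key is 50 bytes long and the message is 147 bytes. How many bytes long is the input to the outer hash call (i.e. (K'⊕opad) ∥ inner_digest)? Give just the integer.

Key is 50 ≤ 64 bytes, zero-padded: |K'| = 64.
Outer input = (K'⊕opad) ∥ H(inner) → 64 + 28 = 92 bytes.

92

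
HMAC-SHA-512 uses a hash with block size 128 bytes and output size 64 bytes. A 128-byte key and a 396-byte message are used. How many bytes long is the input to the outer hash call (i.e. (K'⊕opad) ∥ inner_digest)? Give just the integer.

192

Key is 128 ≤ 128 bytes, zero-padded: |K'| = 128.
Outer input = (K'⊕opad) ∥ H(inner) → 128 + 64 = 192 bytes.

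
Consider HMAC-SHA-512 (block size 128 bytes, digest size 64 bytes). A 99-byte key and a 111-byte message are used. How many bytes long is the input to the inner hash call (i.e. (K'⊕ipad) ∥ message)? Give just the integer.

239

Key is 99 ≤ 128 bytes, zero-padded: |K'| = 128.
Inner input = (K'⊕ipad) ∥ m → 128 + 111 = 239 bytes.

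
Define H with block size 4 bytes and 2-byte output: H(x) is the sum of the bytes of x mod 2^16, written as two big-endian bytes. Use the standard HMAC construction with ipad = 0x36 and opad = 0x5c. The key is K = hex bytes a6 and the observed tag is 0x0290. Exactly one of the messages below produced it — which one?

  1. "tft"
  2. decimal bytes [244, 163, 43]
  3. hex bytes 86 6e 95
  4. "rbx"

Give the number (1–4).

1

Key hex bytes a6 is 1 byte ≤ B = 4; zero-pad to 4 bytes: K' = a6 00 00 00.
K' ⊕ ipad = 90 36 36 36; K' ⊕ opad = fa 5c 5c 5c.
m1: inner = H(90 36 36 36 74 66 74) = 02 80; tag = H(fa 5c 5c 5c 02 80) = 0290 ← matches
m2: inner = H(90 36 36 36 f4 a3 2b) = 02 f4; tag = H(fa 5c 5c 5c 02 f4) = 0304
m3: inner = H(90 36 36 36 86 6e 95) = 02 bb; tag = H(fa 5c 5c 5c 02 bb) = 02cb
m4: inner = H(90 36 36 36 72 62 78) = 02 7e; tag = H(fa 5c 5c 5c 02 7e) = 028e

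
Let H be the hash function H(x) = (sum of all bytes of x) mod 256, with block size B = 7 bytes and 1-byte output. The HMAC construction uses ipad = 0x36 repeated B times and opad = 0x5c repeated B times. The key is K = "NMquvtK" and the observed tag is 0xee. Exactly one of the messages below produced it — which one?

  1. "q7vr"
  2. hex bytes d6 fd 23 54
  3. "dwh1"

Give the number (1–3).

Key "NMquvtK" = 4e 4d 71 75 76 74 4b is exactly B = 7 bytes: K' = 4e 4d 71 75 76 74 4b.
K' ⊕ ipad = 78 7b 47 43 40 42 7d; K' ⊕ opad = 12 11 2d 29 2a 28 17.
m1: inner = H(78 7b 47 43 40 42 7d 71 37 76 72) = 0c; tag = H(12 11 2d 29 2a 28 17 0c) = ee ← matches
m2: inner = H(78 7b 47 43 40 42 7d d6 fd 23 54) = c6; tag = H(12 11 2d 29 2a 28 17 c6) = a8
m3: inner = H(78 7b 47 43 40 42 7d 64 77 68 31) = f0; tag = H(12 11 2d 29 2a 28 17 f0) = d2

1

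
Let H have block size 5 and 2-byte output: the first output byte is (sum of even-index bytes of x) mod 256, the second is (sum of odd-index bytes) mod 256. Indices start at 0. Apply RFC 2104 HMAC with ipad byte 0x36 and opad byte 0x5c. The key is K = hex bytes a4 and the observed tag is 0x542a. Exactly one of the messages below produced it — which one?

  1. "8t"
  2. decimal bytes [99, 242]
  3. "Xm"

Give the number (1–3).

Key hex bytes a4 is 1 byte ≤ B = 5; zero-pad to 5 bytes: K' = a4 00 00 00 00.
K' ⊕ ipad = 92 36 36 36 36; K' ⊕ opad = f8 5c 5c 5c 5c.
m1: inner = H(92 36 36 36 36 38 74) = 72 a4; tag = H(f8 5c 5c 5c 5c 72 a4) = 542a ← matches
m2: inner = H(92 36 36 36 36 63 f2) = f0 cf; tag = H(f8 5c 5c 5c 5c f0 cf) = 7fa8
m3: inner = H(92 36 36 36 36 58 6d) = 6b c4; tag = H(f8 5c 5c 5c 5c 6b c4) = 7423

1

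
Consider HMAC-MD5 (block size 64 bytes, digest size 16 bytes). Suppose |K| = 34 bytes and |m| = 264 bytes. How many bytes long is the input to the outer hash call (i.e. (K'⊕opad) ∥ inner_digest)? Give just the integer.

Key is 34 ≤ 64 bytes, zero-padded: |K'| = 64.
Outer input = (K'⊕opad) ∥ H(inner) → 64 + 16 = 80 bytes.

80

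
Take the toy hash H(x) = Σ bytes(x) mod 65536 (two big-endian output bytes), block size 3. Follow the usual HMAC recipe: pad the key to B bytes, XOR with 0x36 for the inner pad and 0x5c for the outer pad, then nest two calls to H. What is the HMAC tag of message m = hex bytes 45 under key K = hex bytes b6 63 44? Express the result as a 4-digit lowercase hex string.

Key hex bytes b6 63 44 is exactly B = 3 bytes: K' = b6 63 44.
K' ⊕ ipad = 80 55 72.  K' ⊕ opad = ea 3f 18.
Inner input = (K'⊕ipad) ∥ m = 80 55 72 ∥ 45.
Inner hash: sum = 128+85+114+69 = 396 → 01 8c.
Outer input = (K'⊕opad) ∥ inner = ea 3f 18 ∥ 01 8c.
Outer hash (tag): sum = 234+63+24+1+140 = 462 → 01 ce.

01ce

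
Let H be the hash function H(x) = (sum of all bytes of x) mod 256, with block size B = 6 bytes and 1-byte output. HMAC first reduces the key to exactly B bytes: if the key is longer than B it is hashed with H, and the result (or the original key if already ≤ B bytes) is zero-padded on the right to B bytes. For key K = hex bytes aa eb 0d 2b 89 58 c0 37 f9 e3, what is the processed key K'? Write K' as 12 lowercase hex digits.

|K| = 10 > B = 6, so first hash the key.
H(K): sum = 170+235+13+43+137+88+192+55+249+227 = 1409; mod 256 = 129 → 81.
Zero-pad H(K) = 81 to 6 bytes: K' = 81 00 00 00 00 00.

810000000000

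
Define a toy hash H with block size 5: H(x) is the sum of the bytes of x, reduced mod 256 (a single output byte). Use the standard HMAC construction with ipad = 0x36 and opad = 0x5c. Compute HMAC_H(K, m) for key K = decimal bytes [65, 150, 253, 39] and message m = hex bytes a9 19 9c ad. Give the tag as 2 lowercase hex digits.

93

Key decimal bytes [65, 150, 253, 39] = 41 96 fd 27 is 4 bytes ≤ B = 5; zero-pad to 5 bytes: K' = 41 96 fd 27 00.
K' ⊕ ipad = 77 a0 cb 11 36.  K' ⊕ opad = 1d ca a1 7b 5c.
Inner input = (K'⊕ipad) ∥ m = 77 a0 cb 11 36 ∥ a9 19 9c ad.
Inner hash: sum = 119+160+203+17+54+169+25+156+173 = 1076; mod 256 = 52 → 34.
Outer input = (K'⊕opad) ∥ inner = 1d ca a1 7b 5c ∥ 34.
Outer hash (tag): sum = 29+202+161+123+92+52 = 659; mod 256 = 147 → 93.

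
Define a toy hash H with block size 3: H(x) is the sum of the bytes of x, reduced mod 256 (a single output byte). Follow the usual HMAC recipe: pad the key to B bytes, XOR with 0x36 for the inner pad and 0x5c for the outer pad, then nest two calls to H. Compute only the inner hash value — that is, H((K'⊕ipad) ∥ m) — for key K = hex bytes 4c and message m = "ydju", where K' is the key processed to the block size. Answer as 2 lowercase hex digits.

a2

Key hex bytes 4c is 1 byte ≤ B = 3; zero-pad to 3 bytes: K' = 4c 00 00.
K' ⊕ ipad = 7a 36 36.
Inner input = 7a 36 36 ∥ 79 64 6a 75.
Inner hash: sum = 122+54+54+121+100+106+117 = 674; mod 256 = 162 → a2.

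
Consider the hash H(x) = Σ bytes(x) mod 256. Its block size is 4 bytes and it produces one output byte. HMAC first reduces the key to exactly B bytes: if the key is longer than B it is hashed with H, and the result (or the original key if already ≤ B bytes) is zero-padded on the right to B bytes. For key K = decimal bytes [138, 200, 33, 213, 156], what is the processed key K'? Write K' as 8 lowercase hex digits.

e4000000

|K| = 5 > B = 4, so first hash the key.
H(K): sum = 138+200+33+213+156 = 740; mod 256 = 228 → e4.
Zero-pad H(K) = e4 to 4 bytes: K' = e4 00 00 00.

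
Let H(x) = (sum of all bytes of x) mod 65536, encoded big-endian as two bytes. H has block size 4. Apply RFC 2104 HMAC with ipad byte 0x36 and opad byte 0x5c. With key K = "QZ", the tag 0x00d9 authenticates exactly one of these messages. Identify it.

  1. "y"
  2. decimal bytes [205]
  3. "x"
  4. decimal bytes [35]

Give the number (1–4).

Key "QZ" = 51 5a is 2 bytes ≤ B = 4; zero-pad to 4 bytes: K' = 51 5a 00 00.
K' ⊕ ipad = 67 6c 36 36; K' ⊕ opad = 0d 06 5c 5c.
m1: inner = H(67 6c 36 36 79) = 01 b8; tag = H(0d 06 5c 5c 01 b8) = 0184
m2: inner = H(67 6c 36 36 cd) = 02 0c; tag = H(0d 06 5c 5c 02 0c) = 00d9 ← matches
m3: inner = H(67 6c 36 36 78) = 01 b7; tag = H(0d 06 5c 5c 01 b7) = 0183
m4: inner = H(67 6c 36 36 23) = 01 62; tag = H(0d 06 5c 5c 01 62) = 012e

2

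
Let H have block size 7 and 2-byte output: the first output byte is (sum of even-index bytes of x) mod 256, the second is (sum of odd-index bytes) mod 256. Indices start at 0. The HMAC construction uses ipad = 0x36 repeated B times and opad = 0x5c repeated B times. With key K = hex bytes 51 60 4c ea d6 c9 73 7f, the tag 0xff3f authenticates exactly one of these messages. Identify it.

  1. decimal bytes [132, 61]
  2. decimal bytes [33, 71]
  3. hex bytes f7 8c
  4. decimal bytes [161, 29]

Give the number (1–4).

2

Key hex bytes 51 60 4c ea d6 c9 73 7f is 8 bytes > B = 7, so hash it first: H(key) = e6 92, then zero-pad to 7 bytes: K' = e6 92 00 00 00 00 00.
K' ⊕ ipad = d0 a4 36 36 36 36 36; K' ⊕ opad = ba ce 5c 5c 5c 5c 5c.
m1: inner = H(d0 a4 36 36 36 36 36 84 3d) = af 94; tag = H(ba ce 5c 5c 5c 5c 5c af 94) = 6235
m2: inner = H(d0 a4 36 36 36 36 36 21 47) = b9 31; tag = H(ba ce 5c 5c 5c 5c 5c b9 31) = ff3f ← matches
m3: inner = H(d0 a4 36 36 36 36 36 f7 8c) = fe 07; tag = H(ba ce 5c 5c 5c 5c 5c fe 07) = d584
m4: inner = H(d0 a4 36 36 36 36 36 a1 1d) = 8f b1; tag = H(ba ce 5c 5c 5c 5c 5c 8f b1) = 7f15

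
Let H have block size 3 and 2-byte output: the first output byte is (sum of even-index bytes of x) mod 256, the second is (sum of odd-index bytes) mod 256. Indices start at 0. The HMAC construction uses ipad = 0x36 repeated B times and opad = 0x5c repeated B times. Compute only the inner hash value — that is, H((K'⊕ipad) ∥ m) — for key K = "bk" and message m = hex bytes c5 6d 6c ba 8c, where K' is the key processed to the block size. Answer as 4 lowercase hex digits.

b11a

Key "bk" = 62 6b is 2 bytes ≤ B = 3; zero-pad to 3 bytes: K' = 62 6b 00.
K' ⊕ ipad = 54 5d 36.
Inner input = 54 5d 36 ∥ c5 6d 6c ba 8c.
Inner hash: even-index sum = 433 mod 256 = 177; odd-index sum = 538 mod 256 = 26 → b1 1a.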